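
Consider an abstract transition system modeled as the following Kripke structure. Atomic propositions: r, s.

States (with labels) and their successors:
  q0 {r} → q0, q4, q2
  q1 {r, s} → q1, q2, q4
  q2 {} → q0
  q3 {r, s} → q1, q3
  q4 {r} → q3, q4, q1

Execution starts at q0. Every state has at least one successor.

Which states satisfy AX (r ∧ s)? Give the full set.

States satisfying r ∧ s: {q1, q3}.
States satisfying AX (r ∧ s): {q3}.

{q3}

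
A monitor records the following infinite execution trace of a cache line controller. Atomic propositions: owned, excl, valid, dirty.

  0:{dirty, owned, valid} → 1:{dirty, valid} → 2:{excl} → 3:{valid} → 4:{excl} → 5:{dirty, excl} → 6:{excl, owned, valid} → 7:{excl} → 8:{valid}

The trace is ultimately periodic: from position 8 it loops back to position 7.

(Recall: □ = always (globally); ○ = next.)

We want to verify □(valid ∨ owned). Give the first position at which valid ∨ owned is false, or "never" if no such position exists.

Check valid ∨ owned at each position in order: 0 ✓, 1 ✓.
At position 2 the labels are {excl}, so valid ∨ owned is false there. This is the first violation.

2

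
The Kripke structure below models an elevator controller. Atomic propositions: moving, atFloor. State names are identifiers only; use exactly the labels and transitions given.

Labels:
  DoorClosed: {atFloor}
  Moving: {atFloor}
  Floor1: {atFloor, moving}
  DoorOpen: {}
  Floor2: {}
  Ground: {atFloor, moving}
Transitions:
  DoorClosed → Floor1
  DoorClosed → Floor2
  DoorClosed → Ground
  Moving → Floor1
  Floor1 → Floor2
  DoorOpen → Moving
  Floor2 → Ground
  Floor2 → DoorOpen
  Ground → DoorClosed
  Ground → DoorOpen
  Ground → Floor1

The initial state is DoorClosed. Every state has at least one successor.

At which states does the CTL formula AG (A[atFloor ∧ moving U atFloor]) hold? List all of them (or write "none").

States satisfying A[atFloor ∧ moving U atFloor]: {DoorClosed, Moving, Floor1, Ground}.
States satisfying AG (A[atFloor ∧ moving U atFloor]): ∅.

none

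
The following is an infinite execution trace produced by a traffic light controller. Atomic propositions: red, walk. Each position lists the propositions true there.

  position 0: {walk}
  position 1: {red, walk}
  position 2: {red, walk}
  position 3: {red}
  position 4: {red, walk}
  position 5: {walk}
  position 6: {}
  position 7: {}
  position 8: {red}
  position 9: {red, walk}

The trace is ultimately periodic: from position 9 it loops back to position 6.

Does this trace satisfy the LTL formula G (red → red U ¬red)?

Satisfied

red → red U ¬red holds at every position 0..9, and those are all positions ever visited, so G (red → red U ¬red) holds.
Positions where red holds: 1, 2, 3, 4, 8, 9.
Check red U ¬red at each: 1→ok, 2→ok, 3→ok, 4→ok, 8→ok, 9→ok.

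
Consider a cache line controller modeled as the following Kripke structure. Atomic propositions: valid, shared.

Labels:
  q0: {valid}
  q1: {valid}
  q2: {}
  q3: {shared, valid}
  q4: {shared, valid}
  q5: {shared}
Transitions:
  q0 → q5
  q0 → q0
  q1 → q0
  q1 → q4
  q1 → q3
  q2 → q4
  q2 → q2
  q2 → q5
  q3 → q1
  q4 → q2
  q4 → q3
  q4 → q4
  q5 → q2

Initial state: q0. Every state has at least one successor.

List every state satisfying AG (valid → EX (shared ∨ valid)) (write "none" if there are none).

{q0, q1, q2, q3, q4, q5}

States satisfying valid → EX (shared ∨ valid): {q0, q1, q2, q3, q4, q5}.
States satisfying AG (valid → EX (shared ∨ valid)): {q0, q1, q2, q3, q4, q5}.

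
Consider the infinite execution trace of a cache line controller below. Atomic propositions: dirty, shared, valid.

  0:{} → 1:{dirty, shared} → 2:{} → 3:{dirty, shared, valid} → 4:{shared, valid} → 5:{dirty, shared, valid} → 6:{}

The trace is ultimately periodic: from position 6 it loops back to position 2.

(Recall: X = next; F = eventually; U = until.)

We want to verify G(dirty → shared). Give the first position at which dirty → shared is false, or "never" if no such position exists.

never

dirty → shared holds at every position 0..6, and those are all the positions the trace ever visits, so the invariant G(dirty → shared) is never violated.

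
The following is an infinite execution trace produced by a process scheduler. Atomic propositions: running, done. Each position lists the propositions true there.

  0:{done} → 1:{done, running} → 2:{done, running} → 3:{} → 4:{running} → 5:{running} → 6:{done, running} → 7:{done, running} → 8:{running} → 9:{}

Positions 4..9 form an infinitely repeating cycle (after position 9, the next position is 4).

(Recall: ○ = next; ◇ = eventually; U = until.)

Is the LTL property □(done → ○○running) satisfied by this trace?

done → ○○running must hold at every position from 0 onward. It fails at position 1, so □(done → ○○running) is false.
Positions where done holds: 0, 1, 2, 6, 7.
Check ○○running at each: 0→ok, 1→fails, 2→ok, 6→ok, 7→fails.

Does not hold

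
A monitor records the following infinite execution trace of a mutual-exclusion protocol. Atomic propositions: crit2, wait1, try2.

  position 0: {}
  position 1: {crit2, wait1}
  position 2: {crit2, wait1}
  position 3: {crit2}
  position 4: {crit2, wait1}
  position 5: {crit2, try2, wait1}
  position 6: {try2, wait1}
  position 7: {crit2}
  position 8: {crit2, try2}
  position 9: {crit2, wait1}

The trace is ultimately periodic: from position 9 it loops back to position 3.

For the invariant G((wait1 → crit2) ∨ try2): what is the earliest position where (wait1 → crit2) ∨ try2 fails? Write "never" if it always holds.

(wait1 → crit2) ∨ try2 holds at every position 0..9, and those are all the positions the trace ever visits, so the invariant G((wait1 → crit2) ∨ try2) is never violated.

never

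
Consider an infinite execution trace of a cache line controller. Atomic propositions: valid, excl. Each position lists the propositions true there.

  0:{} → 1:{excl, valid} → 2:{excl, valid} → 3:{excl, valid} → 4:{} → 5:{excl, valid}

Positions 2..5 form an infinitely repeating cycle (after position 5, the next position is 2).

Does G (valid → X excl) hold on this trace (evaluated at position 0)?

Does not hold

valid → X excl must hold at every position from 0 onward. It fails at position 3, so G (valid → X excl) is false.
Positions where valid holds: 1, 2, 3, 5.
Check X excl at each: 1→ok, 2→ok, 3→fails, 5→ok.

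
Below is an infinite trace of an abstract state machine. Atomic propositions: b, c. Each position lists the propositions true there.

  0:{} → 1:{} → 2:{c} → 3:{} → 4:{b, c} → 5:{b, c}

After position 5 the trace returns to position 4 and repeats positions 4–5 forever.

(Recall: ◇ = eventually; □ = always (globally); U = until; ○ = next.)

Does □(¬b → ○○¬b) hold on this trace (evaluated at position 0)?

¬b → ○○¬b must hold at every position from 0 onward. It fails at position 2, so □(¬b → ○○¬b) is false.
Positions where ¬b holds: 0, 1, 2, 3.
Check ○○¬b at each: 0→ok, 1→ok, 2→fails, 3→fails.

Violated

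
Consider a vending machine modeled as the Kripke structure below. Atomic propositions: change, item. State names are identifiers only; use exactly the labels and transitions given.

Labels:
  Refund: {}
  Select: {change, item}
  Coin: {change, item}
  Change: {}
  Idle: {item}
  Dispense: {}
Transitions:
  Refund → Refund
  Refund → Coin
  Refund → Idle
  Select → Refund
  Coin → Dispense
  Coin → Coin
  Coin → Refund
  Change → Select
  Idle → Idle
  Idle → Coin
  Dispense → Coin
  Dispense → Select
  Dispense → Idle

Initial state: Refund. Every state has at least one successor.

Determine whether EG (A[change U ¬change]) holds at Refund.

States satisfying A[change U ¬change]: {Refund, Select, Change, Idle, Dispense}.
States satisfying EG (A[change U ¬change]): {Refund, Select, Change, Idle, Dispense}.
Refund ∈ Sat(EG (A[change U ¬change])).

Holds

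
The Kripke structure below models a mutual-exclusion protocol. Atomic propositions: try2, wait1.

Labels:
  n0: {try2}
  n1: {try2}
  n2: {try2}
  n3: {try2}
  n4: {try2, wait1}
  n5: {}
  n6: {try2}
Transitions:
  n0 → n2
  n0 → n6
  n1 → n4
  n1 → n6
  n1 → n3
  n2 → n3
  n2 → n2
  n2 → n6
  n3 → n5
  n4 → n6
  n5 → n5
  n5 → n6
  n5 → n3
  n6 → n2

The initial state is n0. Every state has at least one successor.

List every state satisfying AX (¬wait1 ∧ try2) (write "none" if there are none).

{n0, n2, n4, n6}

States satisfying ¬wait1 ∧ try2: {n0, n1, n2, n3, n6}.
States satisfying AX (¬wait1 ∧ try2): {n0, n2, n4, n6}.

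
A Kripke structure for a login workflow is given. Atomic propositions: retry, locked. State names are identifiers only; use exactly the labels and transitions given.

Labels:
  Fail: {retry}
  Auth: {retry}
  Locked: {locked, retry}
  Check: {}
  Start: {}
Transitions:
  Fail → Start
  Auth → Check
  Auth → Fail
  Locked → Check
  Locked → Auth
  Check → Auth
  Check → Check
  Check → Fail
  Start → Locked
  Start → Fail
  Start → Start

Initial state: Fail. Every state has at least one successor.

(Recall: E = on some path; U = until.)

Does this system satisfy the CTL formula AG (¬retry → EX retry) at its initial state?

States satisfying ¬retry → EX retry: {Fail, Auth, Locked, Check, Start}.
States satisfying AG (¬retry → EX retry): {Fail, Auth, Locked, Check, Start}.
Every state reachable from Fail satisfies ¬retry → EX retry.
Fail ∈ Sat(AG (¬retry → EX retry)).

Yes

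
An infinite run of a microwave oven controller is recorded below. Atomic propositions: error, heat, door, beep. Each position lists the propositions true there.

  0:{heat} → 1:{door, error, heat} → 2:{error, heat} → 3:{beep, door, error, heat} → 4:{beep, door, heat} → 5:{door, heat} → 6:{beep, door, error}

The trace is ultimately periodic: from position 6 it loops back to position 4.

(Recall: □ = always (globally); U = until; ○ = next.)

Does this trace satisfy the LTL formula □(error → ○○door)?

Satisfied

error → ○○door holds at every position 0..6, and those are all positions ever visited, so □(error → ○○door) holds.
Positions where error holds: 1, 2, 3, 6.
Check ○○door at each: 1→ok, 2→ok, 3→ok, 6→ok.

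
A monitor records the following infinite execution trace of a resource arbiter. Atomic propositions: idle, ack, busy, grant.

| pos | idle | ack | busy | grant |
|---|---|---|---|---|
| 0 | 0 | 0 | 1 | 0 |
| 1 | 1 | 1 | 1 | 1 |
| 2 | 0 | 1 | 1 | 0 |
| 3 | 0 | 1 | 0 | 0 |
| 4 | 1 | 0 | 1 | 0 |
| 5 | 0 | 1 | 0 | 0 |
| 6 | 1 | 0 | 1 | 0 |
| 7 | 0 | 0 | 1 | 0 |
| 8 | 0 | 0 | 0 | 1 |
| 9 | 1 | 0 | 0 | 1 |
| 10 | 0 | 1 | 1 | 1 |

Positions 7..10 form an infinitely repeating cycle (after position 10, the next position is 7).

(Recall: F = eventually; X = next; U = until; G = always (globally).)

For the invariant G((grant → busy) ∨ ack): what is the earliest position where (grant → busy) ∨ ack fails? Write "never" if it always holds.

8

Check (grant → busy) ∨ ack at each position in order: 0 ✓, 1 ✓, 2 ✓, 3 ✓, 4 ✓, 5 ✓, 6 ✓, 7 ✓.
At position 8 the labels are {grant}, so (grant → busy) ∨ ack is false there. This is the first violation.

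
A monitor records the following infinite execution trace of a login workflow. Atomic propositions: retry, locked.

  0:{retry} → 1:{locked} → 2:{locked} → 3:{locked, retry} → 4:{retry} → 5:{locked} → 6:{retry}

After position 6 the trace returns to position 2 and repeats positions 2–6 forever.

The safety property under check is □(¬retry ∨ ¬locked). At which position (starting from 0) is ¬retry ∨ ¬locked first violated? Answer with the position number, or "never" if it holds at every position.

Check ¬retry ∨ ¬locked at each position in order: 0 ✓, 1 ✓, 2 ✓.
At position 3 the labels are {locked, retry}, so ¬retry ∨ ¬locked is false there. This is the first violation.

3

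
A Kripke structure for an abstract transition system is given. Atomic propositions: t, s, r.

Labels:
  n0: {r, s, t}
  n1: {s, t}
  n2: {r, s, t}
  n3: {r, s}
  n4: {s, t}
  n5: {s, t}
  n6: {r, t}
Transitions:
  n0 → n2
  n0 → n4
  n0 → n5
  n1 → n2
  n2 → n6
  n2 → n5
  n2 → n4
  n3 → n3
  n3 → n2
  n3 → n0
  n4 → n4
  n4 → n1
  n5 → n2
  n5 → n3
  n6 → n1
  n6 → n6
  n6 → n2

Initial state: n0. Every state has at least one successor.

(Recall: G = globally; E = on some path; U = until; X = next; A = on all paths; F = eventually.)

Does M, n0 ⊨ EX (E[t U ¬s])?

Holds

States satisfying E[t U ¬s]: {n0, n1, n2, n4, n5, n6}.
States satisfying EX (E[t U ¬s]): {n0, n1, n2, n3, n4, n5, n6}.
n0 ∈ Sat(EX (E[t U ¬s])).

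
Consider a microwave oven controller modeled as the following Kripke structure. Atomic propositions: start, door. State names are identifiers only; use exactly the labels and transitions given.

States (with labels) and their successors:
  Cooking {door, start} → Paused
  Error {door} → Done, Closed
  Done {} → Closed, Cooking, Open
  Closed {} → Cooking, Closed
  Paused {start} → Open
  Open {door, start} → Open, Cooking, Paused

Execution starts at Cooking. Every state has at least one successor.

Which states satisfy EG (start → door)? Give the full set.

States satisfying start → door: {Cooking, Error, Done, Closed, Open}.
States satisfying EG (start → door): {Error, Done, Closed, Open}.

{Error, Done, Closed, Open}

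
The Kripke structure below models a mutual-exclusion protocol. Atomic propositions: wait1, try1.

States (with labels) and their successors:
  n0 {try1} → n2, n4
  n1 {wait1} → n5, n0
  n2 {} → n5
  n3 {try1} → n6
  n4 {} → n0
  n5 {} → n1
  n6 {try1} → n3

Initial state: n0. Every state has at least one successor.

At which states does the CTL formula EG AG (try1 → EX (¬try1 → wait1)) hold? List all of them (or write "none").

{n3, n6}

States satisfying AG (try1 → EX (¬try1 → wait1)): {n3, n6}.
States satisfying EG AG (try1 → EX (¬try1 → wait1)): {n3, n6}.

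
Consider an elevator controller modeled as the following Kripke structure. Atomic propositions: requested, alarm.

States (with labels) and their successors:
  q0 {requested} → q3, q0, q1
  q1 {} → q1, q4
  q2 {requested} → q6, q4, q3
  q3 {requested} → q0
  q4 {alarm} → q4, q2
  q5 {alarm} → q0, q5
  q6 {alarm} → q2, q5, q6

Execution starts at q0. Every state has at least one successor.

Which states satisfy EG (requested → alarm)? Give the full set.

{q1, q4, q5, q6}

States satisfying requested → alarm: {q1, q4, q5, q6}.
States satisfying EG (requested → alarm): {q1, q4, q5, q6}.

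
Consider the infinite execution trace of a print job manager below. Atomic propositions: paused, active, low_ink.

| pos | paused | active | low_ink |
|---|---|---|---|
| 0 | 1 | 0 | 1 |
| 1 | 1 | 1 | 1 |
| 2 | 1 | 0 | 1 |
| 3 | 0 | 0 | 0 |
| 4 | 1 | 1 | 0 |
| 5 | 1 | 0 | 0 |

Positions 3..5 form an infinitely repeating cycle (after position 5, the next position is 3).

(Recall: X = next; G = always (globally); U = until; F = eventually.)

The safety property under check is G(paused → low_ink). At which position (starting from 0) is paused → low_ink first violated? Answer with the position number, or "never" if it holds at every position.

4

Check paused → low_ink at each position in order: 0 ✓, 1 ✓, 2 ✓, 3 ✓.
At position 4 the labels are {active, paused}, so paused → low_ink is false there. This is the first violation.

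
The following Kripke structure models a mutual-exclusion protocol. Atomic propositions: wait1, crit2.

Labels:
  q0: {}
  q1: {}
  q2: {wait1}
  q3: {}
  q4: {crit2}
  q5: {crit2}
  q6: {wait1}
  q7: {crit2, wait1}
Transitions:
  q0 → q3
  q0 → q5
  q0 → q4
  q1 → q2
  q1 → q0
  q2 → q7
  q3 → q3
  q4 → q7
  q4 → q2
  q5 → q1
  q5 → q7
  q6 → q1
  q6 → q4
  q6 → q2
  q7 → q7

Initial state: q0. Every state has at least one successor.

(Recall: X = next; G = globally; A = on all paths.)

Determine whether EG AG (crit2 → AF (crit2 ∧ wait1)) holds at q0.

Does not hold

States satisfying AG (crit2 → AF (crit2 ∧ wait1)): {q2, q3, q4, q7}.
States satisfying EG AG (crit2 → AF (crit2 ∧ wait1)): {q2, q3, q4, q7}.
No suitable path/successor from q0 witnesses the formula.
q0 ∉ Sat(EG AG (crit2 → AF (crit2 ∧ wait1))).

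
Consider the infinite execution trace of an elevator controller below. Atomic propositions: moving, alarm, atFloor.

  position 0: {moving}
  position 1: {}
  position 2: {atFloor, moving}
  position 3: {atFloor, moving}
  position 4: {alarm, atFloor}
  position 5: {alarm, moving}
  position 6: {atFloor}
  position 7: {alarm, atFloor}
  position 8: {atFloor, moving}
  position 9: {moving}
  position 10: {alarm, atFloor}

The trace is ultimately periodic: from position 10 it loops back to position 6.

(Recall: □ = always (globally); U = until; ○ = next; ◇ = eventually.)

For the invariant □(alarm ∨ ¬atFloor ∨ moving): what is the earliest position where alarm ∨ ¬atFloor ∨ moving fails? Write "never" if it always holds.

6

Check alarm ∨ ¬atFloor ∨ moving at each position in order: 0 ✓, 1 ✓, 2 ✓, 3 ✓, 4 ✓, 5 ✓.
At position 6 the labels are {atFloor}, so alarm ∨ ¬atFloor ∨ moving is false there. This is the first violation.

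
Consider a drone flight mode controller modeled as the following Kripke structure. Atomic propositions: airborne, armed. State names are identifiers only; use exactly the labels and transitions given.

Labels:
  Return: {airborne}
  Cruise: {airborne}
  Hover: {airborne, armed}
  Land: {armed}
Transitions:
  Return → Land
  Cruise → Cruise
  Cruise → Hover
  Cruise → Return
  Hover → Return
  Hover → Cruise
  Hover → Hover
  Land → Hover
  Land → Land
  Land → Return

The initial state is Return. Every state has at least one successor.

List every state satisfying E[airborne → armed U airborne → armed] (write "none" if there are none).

States satisfying airborne → armed: {Hover, Land}.
States satisfying E[airborne → armed U airborne → armed]: {Hover, Land}.

{Hover, Land}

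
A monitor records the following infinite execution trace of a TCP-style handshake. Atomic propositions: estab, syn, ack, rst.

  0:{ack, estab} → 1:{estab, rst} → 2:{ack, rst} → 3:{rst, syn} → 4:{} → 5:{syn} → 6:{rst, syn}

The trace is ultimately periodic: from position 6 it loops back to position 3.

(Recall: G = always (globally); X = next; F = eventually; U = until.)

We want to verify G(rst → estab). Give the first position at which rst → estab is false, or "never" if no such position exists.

Check rst → estab at each position in order: 0 ✓, 1 ✓.
At position 2 the labels are {ack, rst}, so rst → estab is false there. This is the first violation.

2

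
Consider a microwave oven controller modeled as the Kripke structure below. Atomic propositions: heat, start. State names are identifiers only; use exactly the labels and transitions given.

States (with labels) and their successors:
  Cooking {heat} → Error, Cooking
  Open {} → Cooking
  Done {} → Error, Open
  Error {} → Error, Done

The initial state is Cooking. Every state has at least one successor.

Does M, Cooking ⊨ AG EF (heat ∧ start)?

Violated

States satisfying EF (heat ∧ start): ∅.
States satisfying AG EF (heat ∧ start): ∅.
Cooking is reachable from Cooking and violates EF (heat ∧ start), so AG fails at Cooking.
Cooking ∉ Sat(AG EF (heat ∧ start)).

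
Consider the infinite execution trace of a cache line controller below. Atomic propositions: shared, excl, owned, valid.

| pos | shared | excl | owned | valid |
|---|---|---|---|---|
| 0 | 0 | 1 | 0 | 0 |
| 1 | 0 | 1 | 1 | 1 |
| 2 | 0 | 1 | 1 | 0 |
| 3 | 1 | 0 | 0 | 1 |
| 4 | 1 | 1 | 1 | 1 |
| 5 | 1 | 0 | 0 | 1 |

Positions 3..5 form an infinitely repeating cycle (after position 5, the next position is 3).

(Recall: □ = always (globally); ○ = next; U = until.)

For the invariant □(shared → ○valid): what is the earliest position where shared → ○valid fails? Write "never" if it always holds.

never

shared → ○valid holds at every position 0..5, and those are all the positions the trace ever visits, so the invariant □(shared → ○valid) is never violated.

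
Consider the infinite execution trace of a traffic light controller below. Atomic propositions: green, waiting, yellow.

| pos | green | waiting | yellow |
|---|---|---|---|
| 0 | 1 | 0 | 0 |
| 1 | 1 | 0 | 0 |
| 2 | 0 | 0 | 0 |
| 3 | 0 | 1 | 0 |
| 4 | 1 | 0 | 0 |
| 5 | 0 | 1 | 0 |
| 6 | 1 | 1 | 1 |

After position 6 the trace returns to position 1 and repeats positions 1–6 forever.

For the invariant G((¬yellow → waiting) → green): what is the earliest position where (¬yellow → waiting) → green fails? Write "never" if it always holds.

3

Check (¬yellow → waiting) → green at each position in order: 0 ✓, 1 ✓, 2 ✓.
At position 3 the labels are {waiting}, so (¬yellow → waiting) → green is false there. This is the first violation.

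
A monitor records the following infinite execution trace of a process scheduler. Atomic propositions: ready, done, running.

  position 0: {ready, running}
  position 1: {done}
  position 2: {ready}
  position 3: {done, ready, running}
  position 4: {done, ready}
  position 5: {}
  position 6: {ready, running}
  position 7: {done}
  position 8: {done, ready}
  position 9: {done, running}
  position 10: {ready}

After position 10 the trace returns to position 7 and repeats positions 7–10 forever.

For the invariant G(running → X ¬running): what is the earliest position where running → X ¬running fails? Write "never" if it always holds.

running → X ¬running holds at every position 0..10, and those are all the positions the trace ever visits, so the invariant G(running → X ¬running) is never violated.

never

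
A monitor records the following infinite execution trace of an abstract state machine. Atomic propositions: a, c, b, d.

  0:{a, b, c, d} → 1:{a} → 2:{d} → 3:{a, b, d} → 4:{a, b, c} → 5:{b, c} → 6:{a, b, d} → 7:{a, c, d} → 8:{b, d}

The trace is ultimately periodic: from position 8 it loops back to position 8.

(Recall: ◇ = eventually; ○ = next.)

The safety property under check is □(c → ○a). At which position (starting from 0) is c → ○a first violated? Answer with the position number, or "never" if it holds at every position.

4

Check c → ○a at each position in order: 0 ✓, 1 ✓, 2 ✓, 3 ✓.
At position 4 the labels are {a, b, c} and the next position 5 has {b, c}, so c → ○a is false there. This is the first violation.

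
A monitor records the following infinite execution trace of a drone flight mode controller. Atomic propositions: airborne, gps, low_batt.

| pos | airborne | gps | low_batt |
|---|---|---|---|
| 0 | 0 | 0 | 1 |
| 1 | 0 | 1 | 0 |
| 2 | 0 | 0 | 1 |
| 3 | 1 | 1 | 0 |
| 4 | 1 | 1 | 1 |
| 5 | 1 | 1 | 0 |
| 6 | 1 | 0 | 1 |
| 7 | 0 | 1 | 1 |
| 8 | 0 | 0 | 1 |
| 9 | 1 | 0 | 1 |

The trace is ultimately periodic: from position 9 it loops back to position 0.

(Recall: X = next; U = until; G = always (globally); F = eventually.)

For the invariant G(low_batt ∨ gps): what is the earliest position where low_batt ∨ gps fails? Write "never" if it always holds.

never

low_batt ∨ gps holds at every position 0..9, and those are all the positions the trace ever visits, so the invariant G(low_batt ∨ gps) is never violated.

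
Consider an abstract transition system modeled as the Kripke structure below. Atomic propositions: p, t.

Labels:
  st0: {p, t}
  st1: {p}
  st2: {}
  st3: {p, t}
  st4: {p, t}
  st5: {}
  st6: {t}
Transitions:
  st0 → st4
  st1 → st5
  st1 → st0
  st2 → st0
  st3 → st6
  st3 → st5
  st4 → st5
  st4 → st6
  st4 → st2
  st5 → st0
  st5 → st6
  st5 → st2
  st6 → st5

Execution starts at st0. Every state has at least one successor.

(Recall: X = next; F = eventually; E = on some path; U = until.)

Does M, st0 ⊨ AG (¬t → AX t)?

Does not hold

States satisfying ¬t → AX t: {st0, st2, st3, st4, st6}.
States satisfying AG (¬t → AX t): ∅.
st5 is reachable from st0 and violates ¬t → AX t, so AG fails at st0.
st0 ∉ Sat(AG (¬t → AX t)).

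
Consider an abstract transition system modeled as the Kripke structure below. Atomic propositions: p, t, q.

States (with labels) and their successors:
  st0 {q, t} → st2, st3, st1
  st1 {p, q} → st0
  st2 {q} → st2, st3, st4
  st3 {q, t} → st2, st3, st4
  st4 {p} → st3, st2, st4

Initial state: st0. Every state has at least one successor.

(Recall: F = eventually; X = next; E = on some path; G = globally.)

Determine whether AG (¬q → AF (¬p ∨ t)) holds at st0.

No

States satisfying ¬q → AF (¬p ∨ t): {st0, st1, st2, st3}.
States satisfying AG (¬q → AF (¬p ∨ t)): ∅.
st4 is reachable from st0 and violates ¬q → AF (¬p ∨ t), so AG fails at st0.
st0 ∉ Sat(AG (¬q → AF (¬p ∨ t))).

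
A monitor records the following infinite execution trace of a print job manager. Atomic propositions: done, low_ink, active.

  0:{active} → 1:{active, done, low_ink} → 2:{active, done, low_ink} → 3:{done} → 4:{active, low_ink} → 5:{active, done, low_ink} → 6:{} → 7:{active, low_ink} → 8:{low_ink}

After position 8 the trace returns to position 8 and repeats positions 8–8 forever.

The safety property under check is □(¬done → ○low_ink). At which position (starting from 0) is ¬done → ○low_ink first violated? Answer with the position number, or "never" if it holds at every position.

¬done → ○low_ink holds at every position 0..8, and those are all the positions the trace ever visits, so the invariant □(¬done → ○low_ink) is never violated.

never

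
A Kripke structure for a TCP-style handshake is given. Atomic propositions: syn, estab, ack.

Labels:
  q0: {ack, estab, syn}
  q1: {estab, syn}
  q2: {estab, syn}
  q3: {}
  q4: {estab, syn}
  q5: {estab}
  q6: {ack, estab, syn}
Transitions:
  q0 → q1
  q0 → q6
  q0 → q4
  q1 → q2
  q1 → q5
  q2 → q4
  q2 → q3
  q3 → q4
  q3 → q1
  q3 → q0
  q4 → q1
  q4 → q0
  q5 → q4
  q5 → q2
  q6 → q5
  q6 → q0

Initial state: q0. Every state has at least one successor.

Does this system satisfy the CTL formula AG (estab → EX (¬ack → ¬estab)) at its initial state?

Violated

States satisfying estab → EX (¬ack → ¬estab): {q0, q2, q3, q4, q6}.
States satisfying AG (estab → EX (¬ack → ¬estab)): ∅.
q1 is reachable from q0 and violates estab → EX (¬ack → ¬estab), so AG fails at q0.
q0 ∉ Sat(AG (estab → EX (¬ack → ¬estab))).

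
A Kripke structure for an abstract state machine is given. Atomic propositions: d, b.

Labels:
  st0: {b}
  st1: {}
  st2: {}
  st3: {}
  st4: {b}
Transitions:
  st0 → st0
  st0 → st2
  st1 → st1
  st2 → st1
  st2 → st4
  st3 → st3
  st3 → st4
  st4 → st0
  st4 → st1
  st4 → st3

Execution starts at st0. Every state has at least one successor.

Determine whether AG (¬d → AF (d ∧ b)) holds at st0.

Violated

States satisfying ¬d → AF (d ∧ b): ∅.
States satisfying AG (¬d → AF (d ∧ b)): ∅.
st0 is reachable from st0 and violates ¬d → AF (d ∧ b), so AG fails at st0.
st0 ∉ Sat(AG (¬d → AF (d ∧ b))).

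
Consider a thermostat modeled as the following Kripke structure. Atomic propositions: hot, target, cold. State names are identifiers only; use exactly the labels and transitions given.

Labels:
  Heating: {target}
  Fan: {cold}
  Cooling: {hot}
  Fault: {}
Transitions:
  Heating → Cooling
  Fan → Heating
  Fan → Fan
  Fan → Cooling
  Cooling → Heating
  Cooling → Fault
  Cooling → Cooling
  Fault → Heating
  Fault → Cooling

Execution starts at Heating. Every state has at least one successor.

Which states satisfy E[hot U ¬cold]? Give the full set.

States satisfying hot: {Cooling}.
States satisfying ¬cold: {Heating, Cooling, Fault}.
States satisfying E[hot U ¬cold]: {Heating, Cooling, Fault}.

{Heating, Cooling, Fault}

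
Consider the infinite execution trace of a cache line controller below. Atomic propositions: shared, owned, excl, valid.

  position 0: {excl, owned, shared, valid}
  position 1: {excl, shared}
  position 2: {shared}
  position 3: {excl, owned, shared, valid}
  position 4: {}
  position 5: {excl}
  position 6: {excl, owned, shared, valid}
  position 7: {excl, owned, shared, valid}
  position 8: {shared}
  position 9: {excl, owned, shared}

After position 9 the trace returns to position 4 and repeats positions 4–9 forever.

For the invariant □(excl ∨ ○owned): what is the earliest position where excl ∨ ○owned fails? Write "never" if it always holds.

Check excl ∨ ○owned at each position in order: 0 ✓, 1 ✓, 2 ✓, 3 ✓.
At position 4 the labels are {} and the next position 5 has {excl}, so excl ∨ ○owned is false there. This is the first violation.

4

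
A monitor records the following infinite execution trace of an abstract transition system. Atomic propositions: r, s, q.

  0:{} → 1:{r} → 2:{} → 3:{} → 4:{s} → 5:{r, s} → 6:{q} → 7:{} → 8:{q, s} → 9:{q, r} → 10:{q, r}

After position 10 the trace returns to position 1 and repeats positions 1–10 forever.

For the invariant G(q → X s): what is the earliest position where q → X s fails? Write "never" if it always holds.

6

Check q → X s at each position in order: 0 ✓, 1 ✓, 2 ✓, 3 ✓, 4 ✓, 5 ✓.
At position 6 the labels are {q} and the next position 7 has {}, so q → X s is false there. This is the first violation.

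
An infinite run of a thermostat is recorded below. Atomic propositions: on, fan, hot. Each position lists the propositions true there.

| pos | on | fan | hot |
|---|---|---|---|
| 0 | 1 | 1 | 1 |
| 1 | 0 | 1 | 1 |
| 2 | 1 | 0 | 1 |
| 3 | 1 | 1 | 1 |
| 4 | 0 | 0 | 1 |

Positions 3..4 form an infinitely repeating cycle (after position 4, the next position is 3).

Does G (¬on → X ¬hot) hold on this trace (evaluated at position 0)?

Does not hold

¬on → X ¬hot must hold at every position from 0 onward. It fails at position 1, so G (¬on → X ¬hot) is false.
Positions where ¬on holds: 1, 4.
Check X ¬hot at each: 1→fails, 4→fails.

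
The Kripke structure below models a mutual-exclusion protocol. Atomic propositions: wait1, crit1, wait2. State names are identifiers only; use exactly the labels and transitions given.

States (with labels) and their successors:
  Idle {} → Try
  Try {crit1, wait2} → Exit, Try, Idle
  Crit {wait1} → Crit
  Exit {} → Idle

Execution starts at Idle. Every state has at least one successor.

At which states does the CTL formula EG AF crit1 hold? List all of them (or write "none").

States satisfying AF crit1: {Idle, Try, Exit}.
States satisfying EG AF crit1: {Idle, Try, Exit}.

{Idle, Try, Exit}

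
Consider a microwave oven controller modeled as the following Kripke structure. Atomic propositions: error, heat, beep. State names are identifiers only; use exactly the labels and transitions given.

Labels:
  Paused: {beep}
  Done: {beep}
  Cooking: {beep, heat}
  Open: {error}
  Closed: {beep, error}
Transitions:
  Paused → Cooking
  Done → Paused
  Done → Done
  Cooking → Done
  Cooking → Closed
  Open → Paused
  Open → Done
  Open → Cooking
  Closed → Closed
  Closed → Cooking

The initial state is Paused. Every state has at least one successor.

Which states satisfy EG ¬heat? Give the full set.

States satisfying ¬heat: {Paused, Done, Open, Closed}.
States satisfying EG ¬heat: {Done, Open, Closed}.

{Done, Open, Closed}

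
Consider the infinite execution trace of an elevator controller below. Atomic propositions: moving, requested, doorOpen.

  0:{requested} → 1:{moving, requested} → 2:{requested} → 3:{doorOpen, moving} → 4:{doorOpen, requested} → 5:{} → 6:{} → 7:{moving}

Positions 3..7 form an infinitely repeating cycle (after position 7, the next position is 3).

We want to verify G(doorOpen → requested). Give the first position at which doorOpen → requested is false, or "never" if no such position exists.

Check doorOpen → requested at each position in order: 0 ✓, 1 ✓, 2 ✓.
At position 3 the labels are {doorOpen, moving}, so doorOpen → requested is false there. This is the first violation.

3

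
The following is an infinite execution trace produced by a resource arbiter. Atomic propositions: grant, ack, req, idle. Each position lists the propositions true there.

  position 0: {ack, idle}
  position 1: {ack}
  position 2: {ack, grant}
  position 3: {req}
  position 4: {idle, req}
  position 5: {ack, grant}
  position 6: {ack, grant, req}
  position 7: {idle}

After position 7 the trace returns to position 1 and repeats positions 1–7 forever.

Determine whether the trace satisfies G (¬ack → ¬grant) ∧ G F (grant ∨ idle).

Yes

¬ack → ¬grant holds at every position 0..7, and those are all positions ever visited, so G (¬ack → ¬grant) holds.
Positions where ¬ack holds: 3, 4, 7.
Check ¬grant at each: 3→ok, 4→ok, 7→ok.
F (grant ∨ idle) holds at every position 0..7, and those are all positions ever visited, so G F (grant ∨ idle) holds.
At position 0: G (¬ack → ¬grant) is true; G F (grant ∨ idle) is true; so G (¬ack → ¬grant) ∧ G F (grant ∨ idle) is true.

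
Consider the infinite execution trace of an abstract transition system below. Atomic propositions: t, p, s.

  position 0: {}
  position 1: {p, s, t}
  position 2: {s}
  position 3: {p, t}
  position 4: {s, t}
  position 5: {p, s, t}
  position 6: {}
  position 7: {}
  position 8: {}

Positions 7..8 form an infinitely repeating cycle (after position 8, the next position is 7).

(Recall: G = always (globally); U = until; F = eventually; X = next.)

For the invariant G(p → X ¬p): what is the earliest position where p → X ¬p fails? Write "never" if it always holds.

never

p → X ¬p holds at every position 0..8, and those are all the positions the trace ever visits, so the invariant G(p → X ¬p) is never violated.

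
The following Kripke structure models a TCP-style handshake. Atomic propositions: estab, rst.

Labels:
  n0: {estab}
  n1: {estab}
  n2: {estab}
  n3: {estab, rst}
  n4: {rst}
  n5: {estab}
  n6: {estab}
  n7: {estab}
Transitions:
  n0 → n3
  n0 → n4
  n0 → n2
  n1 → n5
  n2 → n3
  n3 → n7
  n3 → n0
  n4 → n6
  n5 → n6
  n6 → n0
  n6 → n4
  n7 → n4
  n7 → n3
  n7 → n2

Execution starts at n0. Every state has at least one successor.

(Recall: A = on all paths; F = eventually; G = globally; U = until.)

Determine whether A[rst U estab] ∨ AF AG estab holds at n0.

Holds

States satisfying rst: {n3, n4}.
States satisfying estab: {n0, n1, n2, n3, n5, n6, n7}.
States satisfying A[rst U estab]: {n0, n1, n2, n3, n4, n5, n6, n7}.
States satisfying AG estab: ∅.
States satisfying AF AG estab: ∅.
States satisfying A[rst U estab] ∨ AF AG estab: {n0, n1, n2, n3, n4, n5, n6, n7}.
n0 ∈ Sat(A[rst U estab] ∨ AF AG estab).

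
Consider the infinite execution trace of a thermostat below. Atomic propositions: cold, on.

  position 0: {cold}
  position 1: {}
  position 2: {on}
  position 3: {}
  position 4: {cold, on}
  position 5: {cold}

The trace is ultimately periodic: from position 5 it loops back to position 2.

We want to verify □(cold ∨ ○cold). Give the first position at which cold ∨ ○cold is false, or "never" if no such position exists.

Check cold ∨ ○cold at each position in order: 0 ✓.
At position 1 the labels are {} and the next position 2 has {on}, so cold ∨ ○cold is false there. This is the first violation.

1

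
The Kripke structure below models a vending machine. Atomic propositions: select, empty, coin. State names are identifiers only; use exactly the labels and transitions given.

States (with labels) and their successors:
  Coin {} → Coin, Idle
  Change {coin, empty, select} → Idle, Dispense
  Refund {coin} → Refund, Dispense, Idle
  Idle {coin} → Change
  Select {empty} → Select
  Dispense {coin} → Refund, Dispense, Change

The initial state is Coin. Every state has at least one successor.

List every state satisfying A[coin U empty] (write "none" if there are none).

{Change, Idle, Select}

States satisfying coin: {Change, Refund, Idle, Dispense}.
States satisfying empty: {Change, Select}.
States satisfying A[coin U empty]: {Change, Idle, Select}.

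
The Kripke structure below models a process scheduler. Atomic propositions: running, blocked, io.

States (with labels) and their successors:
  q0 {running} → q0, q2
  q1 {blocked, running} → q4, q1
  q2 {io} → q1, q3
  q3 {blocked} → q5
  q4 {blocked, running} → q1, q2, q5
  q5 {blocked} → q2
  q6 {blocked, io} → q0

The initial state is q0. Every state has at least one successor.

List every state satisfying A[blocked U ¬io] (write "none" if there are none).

States satisfying blocked: {q1, q3, q4, q5, q6}.
States satisfying ¬io: {q0, q1, q3, q4, q5}.
States satisfying A[blocked U ¬io]: {q0, q1, q3, q4, q5, q6}.

{q0, q1, q3, q4, q5, q6}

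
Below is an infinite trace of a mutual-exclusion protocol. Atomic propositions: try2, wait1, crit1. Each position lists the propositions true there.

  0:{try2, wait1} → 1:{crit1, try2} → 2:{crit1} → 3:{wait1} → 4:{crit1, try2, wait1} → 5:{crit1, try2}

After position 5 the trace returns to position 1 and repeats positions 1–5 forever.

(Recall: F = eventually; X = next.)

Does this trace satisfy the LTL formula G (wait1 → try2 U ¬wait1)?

wait1 → try2 U ¬wait1 must hold at every position from 0 onward. It fails at position 3, so G (wait1 → try2 U ¬wait1) is false.
Positions where wait1 holds: 0, 3, 4.
Check try2 U ¬wait1 at each: 0→ok, 3→fails, 4→ok.

Does not hold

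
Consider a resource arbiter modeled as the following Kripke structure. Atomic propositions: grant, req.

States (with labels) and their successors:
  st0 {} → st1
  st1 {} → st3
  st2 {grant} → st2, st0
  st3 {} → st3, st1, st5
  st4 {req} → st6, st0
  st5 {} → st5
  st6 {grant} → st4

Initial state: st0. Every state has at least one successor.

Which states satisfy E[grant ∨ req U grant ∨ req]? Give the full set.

{st2, st4, st6}

States satisfying grant ∨ req: {st2, st4, st6}.
States satisfying E[grant ∨ req U grant ∨ req]: {st2, st4, st6}.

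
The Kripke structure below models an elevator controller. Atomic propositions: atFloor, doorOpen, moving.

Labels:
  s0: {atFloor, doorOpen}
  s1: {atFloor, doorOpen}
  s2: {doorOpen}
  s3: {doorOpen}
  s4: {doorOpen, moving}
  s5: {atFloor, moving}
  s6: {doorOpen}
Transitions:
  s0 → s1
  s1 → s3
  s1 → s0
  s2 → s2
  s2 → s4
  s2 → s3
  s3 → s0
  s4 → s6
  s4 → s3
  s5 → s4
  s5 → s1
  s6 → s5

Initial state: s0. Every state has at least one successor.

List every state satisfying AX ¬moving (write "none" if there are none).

{s0, s1, s3, s4}

States satisfying ¬moving: {s0, s1, s2, s3, s6}.
States satisfying AX ¬moving: {s0, s1, s3, s4}.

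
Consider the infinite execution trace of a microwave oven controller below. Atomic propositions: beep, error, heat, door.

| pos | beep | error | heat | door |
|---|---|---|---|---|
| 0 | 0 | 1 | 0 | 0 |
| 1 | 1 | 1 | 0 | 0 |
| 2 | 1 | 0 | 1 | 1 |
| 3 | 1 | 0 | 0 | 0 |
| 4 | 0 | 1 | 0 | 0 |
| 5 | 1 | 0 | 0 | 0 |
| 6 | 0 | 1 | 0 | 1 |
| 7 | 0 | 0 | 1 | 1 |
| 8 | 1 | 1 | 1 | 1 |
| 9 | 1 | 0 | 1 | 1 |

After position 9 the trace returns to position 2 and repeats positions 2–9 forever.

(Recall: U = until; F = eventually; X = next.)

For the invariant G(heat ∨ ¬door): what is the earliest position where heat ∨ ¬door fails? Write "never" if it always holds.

6

Check heat ∨ ¬door at each position in order: 0 ✓, 1 ✓, 2 ✓, 3 ✓, 4 ✓, 5 ✓.
At position 6 the labels are {door, error}, so heat ∨ ¬door is false there. This is the first violation.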